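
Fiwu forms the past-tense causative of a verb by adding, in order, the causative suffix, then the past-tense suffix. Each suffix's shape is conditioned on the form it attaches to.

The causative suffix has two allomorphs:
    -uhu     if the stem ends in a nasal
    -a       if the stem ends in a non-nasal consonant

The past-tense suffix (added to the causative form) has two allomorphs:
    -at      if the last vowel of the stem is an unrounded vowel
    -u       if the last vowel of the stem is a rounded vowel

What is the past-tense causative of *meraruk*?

merarukaat

Since the final consonant of *meraruk* is /k/ (non-nasal), it takes -a, giving *meraruka*.
Since the last vowel of the causative form *meraruka* is /a/ (an unrounded vowel), it takes -at, giving *merarukaat*.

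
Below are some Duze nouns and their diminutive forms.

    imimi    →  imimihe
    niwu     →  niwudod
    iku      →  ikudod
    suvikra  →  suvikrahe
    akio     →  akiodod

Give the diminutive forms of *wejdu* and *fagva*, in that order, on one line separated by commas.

Looking at the last vowel of each stem: -dod when the last vowel of the stem is a rounded vowel (*niwu*, *iku*, *akio*); -he when the last vowel of the stem is an unrounded vowel (*imimi*, *suvikra*).
The last vowel of *wejdu* is /u/, which is a rounded vowel, so the suffix is -dod, giving *wejdudod*.
*fagva* — last vowel /a/ (an unrounded vowel) → -he → *fagvahe*.

wejdudod, fagvahe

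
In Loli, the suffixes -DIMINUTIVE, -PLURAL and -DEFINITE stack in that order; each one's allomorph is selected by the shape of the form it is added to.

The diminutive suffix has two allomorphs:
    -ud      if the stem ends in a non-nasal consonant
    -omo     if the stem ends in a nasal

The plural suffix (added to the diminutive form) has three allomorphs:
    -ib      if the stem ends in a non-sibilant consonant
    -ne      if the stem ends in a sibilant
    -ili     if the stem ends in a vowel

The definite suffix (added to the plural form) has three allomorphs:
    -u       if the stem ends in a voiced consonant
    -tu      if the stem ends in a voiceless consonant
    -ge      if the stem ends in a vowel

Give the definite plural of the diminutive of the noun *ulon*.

*ulon* — final consonant /n/ (a nasal) → -omo → *ulonomo*.
The final sound of the diminutive form *ulonomo* is /o/, which is a vowel, so the plural suffix is -ili, giving *ulonomoili*.
The final sound of the plural form *ulonomoili* is /i/, which is a vowel, so the definite suffix is -ge, giving *ulonomoilige*.

ulonomoilige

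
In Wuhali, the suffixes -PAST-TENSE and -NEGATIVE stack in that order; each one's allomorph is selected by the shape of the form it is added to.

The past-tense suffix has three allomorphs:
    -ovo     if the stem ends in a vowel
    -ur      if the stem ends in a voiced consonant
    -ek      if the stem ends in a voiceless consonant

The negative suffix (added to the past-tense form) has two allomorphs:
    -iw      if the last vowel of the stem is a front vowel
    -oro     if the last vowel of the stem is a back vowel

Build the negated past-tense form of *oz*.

*oz* — final sound /z/ (a voiced consonant) → -ur → *ozur*.
The past-tense form *ozur* — last vowel /u/ (a back vowel) → -oro → *ozuroro*.

ozuroro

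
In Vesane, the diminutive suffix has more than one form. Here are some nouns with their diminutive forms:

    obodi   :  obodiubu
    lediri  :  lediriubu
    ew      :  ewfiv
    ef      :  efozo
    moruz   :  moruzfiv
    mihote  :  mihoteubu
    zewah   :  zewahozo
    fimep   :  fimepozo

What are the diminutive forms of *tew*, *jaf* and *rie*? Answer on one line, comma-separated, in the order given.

The alternation tracks the final sound of the stem — -ozo when the stem ends in a voiceless consonant (*ef*, *zewah*, *fimep*); -fiv when the stem ends in a voiced consonant (*ew*, *moruz*); -ubu when the stem ends in a vowel (*obodi*, *lediri*, *mihote*).
*tew* — final sound /w/ (a voiced consonant) → -fiv → *tewfiv*.
*jaf* — final sound /f/ (a voiceless consonant) → -ozo → *jafozo*.
*rie* — final sound /e/ (a vowel) → -ubu → *rieubu*.

tewfiv, jafozo, rieubu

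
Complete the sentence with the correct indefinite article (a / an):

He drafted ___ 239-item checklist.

The indefinite article is chosen by the initial *sound* of the following word, not its spelling.
The number *239* is spoken "two hundred …", beginning with /tuː/ — a consonant sound.
So the article is *a*: He drafted a 239-item checklist.

a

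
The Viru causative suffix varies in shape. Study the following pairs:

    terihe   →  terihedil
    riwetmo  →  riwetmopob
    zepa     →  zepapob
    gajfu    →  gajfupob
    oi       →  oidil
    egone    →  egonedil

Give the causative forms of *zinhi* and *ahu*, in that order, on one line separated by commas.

The alternation tracks the last vowel of the stem — -dil when the last vowel of the stem is a front vowel (*terihe*, *oi*, *egone*); -pob when the last vowel of the stem is a back vowel (*riwetmo*, *zepa*, *gajfu*).
*zinhi* — last vowel /i/ (a front vowel) → -dil → *zinhidil*.
*ahu* — last vowel /u/ (a back vowel) → -pob → *ahupob*.

zinhidil, ahupob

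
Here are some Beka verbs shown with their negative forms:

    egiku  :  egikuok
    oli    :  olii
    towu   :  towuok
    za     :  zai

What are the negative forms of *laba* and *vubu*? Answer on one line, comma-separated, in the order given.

The pattern is rounding harmony: -ok when the last vowel of the stem is a rounded vowel (*egiku*, *towu*); -i when the last vowel of the stem is an unrounded vowel (*oli*, *za*).
*laba*: last vowel = /a/, an unrounded vowel → -i → *labai*.
*vubu*: last vowel = /u/, a rounded vowel → -ok → *vubuok*.

labai, vubuok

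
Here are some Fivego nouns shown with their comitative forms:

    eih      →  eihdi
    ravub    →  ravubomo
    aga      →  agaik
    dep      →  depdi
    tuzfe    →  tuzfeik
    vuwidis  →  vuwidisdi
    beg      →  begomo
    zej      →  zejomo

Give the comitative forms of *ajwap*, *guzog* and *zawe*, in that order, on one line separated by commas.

The alternation tracks the final sound of the stem — -di when the stem ends in a voiceless consonant (*eih*, *dep*, *vuwidis*); -omo when the stem ends in a voiced consonant (*ravub*, *beg*, *zej*); -ik when the stem ends in a vowel (*aga*, *tuzfe*).
*ajwap*: final sound = /p/, a voiceless consonant → -di → *ajwapdi*.
*guzog* — final sound /g/ (a voiced consonant) → -omo → *guzogomo*.
*zawe*: final sound = /e/, a vowel → -ik → *zaweik*.

ajwapdi, guzogomo, zaweik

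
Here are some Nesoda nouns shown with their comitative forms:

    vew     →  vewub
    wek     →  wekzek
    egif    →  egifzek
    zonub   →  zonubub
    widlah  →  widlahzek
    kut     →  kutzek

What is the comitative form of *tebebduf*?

Looking at the final consonant of each stem: -zek when the stem ends in a voiceless consonant (*wek*, *egif*, *widlah*, *kut*); -ub when the stem ends in a voiced consonant (*vew*, *zonub*).
Since the final consonant of *tebebduf* is /f/ (voiceless), it takes -zek, giving *tebebdufzek*.

tebebdufzek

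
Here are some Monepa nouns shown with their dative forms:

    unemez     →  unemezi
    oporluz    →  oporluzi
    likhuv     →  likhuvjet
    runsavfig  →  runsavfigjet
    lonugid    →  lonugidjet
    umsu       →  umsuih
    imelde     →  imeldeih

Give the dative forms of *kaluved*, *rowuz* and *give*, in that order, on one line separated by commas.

The alternation tracks the final sound of the stem — -i when the stem ends in a sibilant (*unemez*, *oporluz*); -jet when the stem ends in a non-sibilant consonant (*likhuv*, *runsavfig*, *lonugid*); -ih when the stem ends in a vowel (*umsu*, *imelde*).
Since the final sound of *kaluved* is /d/ (a non-sibilant consonant), it takes -jet, giving *kaluvedjet*.
The final sound of *rowuz* is /z/, which is a sibilant, so the suffix is -i, giving *rowuzi*.
Since the final sound of *give* is /e/ (a vowel), it takes -ih, giving *giveih*.

kaluvedjet, rowuzi, giveih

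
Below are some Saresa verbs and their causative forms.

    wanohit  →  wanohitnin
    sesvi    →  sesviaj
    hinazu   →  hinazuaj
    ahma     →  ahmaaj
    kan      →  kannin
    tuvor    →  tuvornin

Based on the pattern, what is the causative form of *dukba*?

dukbaaj

Looking at the final sound of each stem: -nin when the stem ends in a consonant (*wanohit*, *kan*, *tuvor*); -aj when the stem ends in a vowel (*sesvi*, *hinazu*, *ahma*).
*dukba*: final sound = /a/, a vowel → -aj → *dukbaaj*.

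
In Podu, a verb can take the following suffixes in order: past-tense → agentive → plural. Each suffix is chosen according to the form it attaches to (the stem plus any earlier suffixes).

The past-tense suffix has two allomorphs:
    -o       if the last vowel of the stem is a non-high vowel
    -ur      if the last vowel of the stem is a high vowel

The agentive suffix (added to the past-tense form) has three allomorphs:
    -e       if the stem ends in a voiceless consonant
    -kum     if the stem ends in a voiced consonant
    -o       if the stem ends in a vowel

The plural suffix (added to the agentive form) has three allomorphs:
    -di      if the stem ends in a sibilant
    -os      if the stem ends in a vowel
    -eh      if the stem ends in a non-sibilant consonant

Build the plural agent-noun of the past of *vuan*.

vuanooos

*vuan* — last vowel /a/ (a non-high vowel) → -o → *vuano*.
The past-tense form *vuano*: final sound = /o/, a vowel → -o → *vuanoo*.
Since the final sound of the agentive form *vuanoo* is /o/ (a vowel), it takes -os, giving *vuanooos*.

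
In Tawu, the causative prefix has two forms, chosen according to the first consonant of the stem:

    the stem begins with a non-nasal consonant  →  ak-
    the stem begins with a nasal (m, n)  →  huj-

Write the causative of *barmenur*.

akbarmenur

*barmenur*: first consonant = /b/, non-nasal → ak- → *akbarmenur*.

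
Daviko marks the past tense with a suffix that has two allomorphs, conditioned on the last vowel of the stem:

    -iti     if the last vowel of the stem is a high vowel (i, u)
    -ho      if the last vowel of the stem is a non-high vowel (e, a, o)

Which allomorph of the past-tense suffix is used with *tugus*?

-iti

Since the last vowel of *tugus* is /u/ (a high vowel), it takes -iti.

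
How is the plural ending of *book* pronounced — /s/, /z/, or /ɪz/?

The stem *book* ends in a voiceless non-sibilant consonant.
The plural suffix surfaces as /ɪz/ after sibilants, /s/ after other voiceless consonants, and /z/ after other voiced sounds.
So the plural -s on *book* is pronounced /s/.

/s/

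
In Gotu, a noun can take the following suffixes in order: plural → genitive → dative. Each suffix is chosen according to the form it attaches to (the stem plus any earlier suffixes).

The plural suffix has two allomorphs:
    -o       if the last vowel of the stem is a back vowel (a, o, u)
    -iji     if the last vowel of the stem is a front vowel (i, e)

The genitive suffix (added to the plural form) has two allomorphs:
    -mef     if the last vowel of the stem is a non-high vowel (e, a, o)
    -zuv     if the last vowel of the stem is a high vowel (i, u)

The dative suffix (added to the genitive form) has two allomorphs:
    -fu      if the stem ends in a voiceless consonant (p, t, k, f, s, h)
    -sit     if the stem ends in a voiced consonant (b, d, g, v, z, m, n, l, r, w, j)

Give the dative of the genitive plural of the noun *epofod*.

epofodomeffu

*epofod* — last vowel /o/ (a back vowel) → -o → *epofodo*.
The last vowel of the plural form *epofodo* is /o/, which is a non-high vowel, so the genitive suffix is -mef, giving *epofodomef*.
The genitive form *epofodomef*: final consonant = /f/, voiceless → -fu → *epofodomeffu*.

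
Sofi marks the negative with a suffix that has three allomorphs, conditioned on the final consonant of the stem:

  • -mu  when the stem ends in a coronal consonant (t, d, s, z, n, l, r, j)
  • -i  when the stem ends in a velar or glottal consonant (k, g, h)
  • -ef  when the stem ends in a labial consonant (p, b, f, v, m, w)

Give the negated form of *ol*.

*ol* — final consonant /l/ (coronal) → -mu → *olmu*.

olmu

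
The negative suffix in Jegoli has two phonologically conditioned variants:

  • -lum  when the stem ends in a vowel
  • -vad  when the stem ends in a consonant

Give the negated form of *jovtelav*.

jovtelavvad

*jovtelav*: final sound = /v/, a consonant → -vad → *jovtelavvad*.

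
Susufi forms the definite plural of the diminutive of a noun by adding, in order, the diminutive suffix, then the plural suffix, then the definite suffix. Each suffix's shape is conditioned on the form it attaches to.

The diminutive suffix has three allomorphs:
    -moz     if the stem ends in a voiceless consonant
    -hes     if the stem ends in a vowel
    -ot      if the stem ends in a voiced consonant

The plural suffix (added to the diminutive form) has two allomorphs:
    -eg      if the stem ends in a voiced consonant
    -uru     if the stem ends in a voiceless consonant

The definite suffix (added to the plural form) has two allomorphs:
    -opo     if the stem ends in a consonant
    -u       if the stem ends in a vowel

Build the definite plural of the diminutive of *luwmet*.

luwmetmozegopo

*luwmet* — final sound /t/ (a voiceless consonant) → -moz → *luwmetmoz*.
The diminutive form *luwmetmoz*: final consonant = /z/, voiced → -eg → *luwmetmozeg*.
The plural form *luwmetmozeg*: final sound = /g/, a consonant → -opo → *luwmetmozegopo*.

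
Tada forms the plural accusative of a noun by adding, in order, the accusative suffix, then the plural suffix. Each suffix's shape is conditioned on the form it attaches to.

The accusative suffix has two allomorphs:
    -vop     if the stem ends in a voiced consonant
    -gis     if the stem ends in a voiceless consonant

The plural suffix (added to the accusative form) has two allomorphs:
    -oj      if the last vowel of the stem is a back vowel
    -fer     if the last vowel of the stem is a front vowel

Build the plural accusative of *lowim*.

The final consonant of *lowim* is /m/, which is voiced, so the accusative suffix is -vop, giving *lowimvop*.
The accusative form *lowimvop* — last vowel /o/ (a back vowel) → -oj → *lowimvopoj*.

lowimvopoj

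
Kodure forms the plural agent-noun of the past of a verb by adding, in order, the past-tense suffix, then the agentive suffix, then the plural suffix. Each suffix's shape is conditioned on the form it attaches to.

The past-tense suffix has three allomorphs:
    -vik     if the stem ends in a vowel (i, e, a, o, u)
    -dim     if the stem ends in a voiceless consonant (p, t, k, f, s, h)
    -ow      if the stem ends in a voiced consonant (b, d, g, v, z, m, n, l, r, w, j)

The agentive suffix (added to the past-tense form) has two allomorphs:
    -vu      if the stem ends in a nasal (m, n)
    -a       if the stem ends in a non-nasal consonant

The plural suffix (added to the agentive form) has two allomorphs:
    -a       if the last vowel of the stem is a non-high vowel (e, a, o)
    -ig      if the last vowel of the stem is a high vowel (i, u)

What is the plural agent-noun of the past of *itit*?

ititdimvuig

Since the final sound of *itit* is /t/ (a voiceless consonant), it takes -dim, giving *ititdim*.
The final consonant of the past-tense form *ititdim* is /m/, which is a nasal, so the agentive suffix is -vu, giving *ititdimvu*.
Since the last vowel of the agentive form *ititdimvu* is /u/ (a high vowel), it takes -ig, giving *ititdimvuig*.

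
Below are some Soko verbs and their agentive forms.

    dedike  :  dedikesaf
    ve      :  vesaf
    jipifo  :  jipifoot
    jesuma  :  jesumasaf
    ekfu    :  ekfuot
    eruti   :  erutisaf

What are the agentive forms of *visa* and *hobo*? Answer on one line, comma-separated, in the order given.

visasaf, hoboot

The suffix is conditioned by the last vowel: -ot when the last vowel of the stem is a rounded vowel (*jipifo*, *ekfu*); -saf when the last vowel of the stem is an unrounded vowel (*dedike*, *ve*, *jesuma*, *eruti*).
The last vowel of *visa* is /a/, which is an unrounded vowel, so the suffix is -saf, giving *visasaf*.
Since the last vowel of *hobo* is /o/ (a rounded vowel), it takes -ot, giving *hoboot*.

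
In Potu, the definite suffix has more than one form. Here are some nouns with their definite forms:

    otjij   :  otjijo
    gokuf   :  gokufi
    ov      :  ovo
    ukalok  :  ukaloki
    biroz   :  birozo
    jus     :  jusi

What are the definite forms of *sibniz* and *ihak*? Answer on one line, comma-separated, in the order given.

sibnizo, ihaki

The pattern is voicing of the final consonant: -i when the stem ends in a voiceless consonant (*gokuf*, *ukalok*, *jus*); -o when the stem ends in a voiced consonant (*otjij*, *ov*, *biroz*).
*sibniz*: final consonant = /z/, voiced → -o → *sibnizo*.
*ihak* — final consonant /k/ (voiceless) → -i → *ihaki*.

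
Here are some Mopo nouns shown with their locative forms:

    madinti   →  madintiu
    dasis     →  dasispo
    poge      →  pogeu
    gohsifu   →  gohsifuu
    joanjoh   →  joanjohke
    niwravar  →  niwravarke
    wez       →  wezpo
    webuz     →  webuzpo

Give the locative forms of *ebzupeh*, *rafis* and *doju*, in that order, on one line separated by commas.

ebzupehke, rafispo, dojuu

The pattern is sibilance of the final sound: -po when the stem ends in a sibilant (*dasis*, *wez*, *webuz*); -ke when the stem ends in a non-sibilant consonant (*joanjoh*, *niwravar*); -u when the stem ends in a vowel (*madinti*, *poge*, *gohsifu*).
Since the final sound of *ebzupeh* is /h/ (a non-sibilant consonant), it takes -ke, giving *ebzupehke*.
*rafis* — final sound /s/ (a sibilant) → -po → *rafispo*.
*doju*: final sound = /u/, a vowel → -u → *dojuu*.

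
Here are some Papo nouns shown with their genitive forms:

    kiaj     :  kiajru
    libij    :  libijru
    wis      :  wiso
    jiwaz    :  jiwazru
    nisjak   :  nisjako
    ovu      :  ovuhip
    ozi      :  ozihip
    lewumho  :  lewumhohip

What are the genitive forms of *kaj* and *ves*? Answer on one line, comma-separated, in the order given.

kajru, veso

Looking at the final sound of each stem: -o when the stem ends in a voiceless consonant (*wis*, *nisjak*); -ru when the stem ends in a voiced consonant (*kiaj*, *libij*, *jiwaz*); -hip when the stem ends in a vowel (*ovu*, *ozi*, *lewumho*).
The final sound of *kaj* is /j/, which is a voiced consonant, so the suffix is -ru, giving *kajru*.
Since the final sound of *ves* is /s/ (a voiceless consonant), it takes -o, giving *veso*.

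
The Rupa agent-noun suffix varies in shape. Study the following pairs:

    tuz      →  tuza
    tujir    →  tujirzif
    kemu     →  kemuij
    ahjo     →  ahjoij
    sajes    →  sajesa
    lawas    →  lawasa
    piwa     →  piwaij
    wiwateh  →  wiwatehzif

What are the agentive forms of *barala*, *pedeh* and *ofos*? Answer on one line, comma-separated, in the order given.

The suffix is conditioned by the final sound: -a when the stem ends in a sibilant (*tuz*, *sajes*, *lawas*); -zif when the stem ends in a non-sibilant consonant (*tujir*, *wiwateh*); -ij when the stem ends in a vowel (*kemu*, *ahjo*, *piwa*).
Since the final sound of *barala* is /a/ (a vowel), it takes -ij, giving *baralaij*.
*pedeh* — final sound /h/ (a non-sibilant consonant) → -zif → *pedehzif*.
*ofos*: final sound = /s/, a sibilant → -a → *ofosa*.

baralaij, pedehzif, ofosa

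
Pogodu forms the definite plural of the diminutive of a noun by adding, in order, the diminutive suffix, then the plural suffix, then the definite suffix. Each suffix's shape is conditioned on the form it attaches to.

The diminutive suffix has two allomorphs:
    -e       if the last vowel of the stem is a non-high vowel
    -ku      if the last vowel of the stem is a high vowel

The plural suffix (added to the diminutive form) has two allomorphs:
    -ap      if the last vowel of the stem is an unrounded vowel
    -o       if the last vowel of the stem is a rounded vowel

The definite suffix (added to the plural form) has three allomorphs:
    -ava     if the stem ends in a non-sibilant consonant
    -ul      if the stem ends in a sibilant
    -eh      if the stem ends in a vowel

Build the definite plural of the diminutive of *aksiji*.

*aksiji*: last vowel = /i/, a high vowel → -ku → *aksijiku*.
The last vowel of the diminutive form *aksijiku* is /u/, which is a rounded vowel, so the plural suffix is -o, giving *aksijikuo*.
Since the final sound of the plural form *aksijikuo* is /o/ (a vowel), it takes -eh, giving *aksijikuoeh*.

aksijikuoeh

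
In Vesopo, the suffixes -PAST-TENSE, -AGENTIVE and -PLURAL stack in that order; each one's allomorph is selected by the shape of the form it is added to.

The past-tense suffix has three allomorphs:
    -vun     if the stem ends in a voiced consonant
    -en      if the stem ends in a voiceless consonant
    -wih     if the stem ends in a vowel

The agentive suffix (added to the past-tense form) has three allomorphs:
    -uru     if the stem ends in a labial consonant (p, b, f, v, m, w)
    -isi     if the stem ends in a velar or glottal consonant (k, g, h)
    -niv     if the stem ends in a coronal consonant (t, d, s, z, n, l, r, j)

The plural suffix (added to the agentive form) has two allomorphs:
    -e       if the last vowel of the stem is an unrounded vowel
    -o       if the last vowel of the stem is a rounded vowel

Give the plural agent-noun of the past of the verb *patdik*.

patdikennive

*patdik*: final sound = /k/, a voiceless consonant → -en → *patdiken*.
The final consonant of the past-tense form *patdiken* is /n/, which is coronal, so the agentive suffix is -niv, giving *patdikenniv*.
The last vowel of the agentive form *patdikenniv* is /i/, which is an unrounded vowel, so the plural suffix is -e, giving *patdikennive*.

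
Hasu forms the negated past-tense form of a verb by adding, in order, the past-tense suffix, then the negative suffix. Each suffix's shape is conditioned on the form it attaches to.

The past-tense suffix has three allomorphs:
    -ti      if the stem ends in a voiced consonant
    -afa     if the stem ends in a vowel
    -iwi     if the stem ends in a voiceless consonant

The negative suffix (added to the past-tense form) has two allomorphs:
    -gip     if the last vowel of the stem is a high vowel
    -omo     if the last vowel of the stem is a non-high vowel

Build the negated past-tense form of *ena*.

enaafaomo

Since the final sound of *ena* is /a/ (a vowel), it takes -afa, giving *enaafa*.
The last vowel of the past-tense form *enaafa* is /a/, which is a non-high vowel, so the negative suffix is -omo, giving *enaafaomo*.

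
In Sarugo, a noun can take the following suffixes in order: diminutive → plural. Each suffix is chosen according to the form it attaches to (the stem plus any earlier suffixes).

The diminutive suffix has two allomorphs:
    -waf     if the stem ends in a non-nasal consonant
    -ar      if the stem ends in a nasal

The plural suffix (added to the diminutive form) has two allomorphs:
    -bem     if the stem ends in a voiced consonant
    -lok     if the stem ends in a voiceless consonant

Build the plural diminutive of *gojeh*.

gojehwaflok

The final consonant of *gojeh* is /h/, which is non-nasal, so the diminutive suffix is -waf, giving *gojehwaf*.
The final consonant of the diminutive form *gojehwaf* is /f/, which is voiceless, so the plural suffix is -lok, giving *gojehwaflok*.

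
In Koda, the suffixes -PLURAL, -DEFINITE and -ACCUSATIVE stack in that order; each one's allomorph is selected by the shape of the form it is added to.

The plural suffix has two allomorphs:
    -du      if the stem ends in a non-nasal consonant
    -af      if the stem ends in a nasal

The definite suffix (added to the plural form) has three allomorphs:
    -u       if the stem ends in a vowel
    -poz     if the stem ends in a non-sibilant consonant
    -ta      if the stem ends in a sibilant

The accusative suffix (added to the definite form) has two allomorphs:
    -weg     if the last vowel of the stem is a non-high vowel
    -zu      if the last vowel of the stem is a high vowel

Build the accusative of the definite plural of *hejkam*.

*hejkam* — final consonant /m/ (a nasal) → -af → *hejkamaf*.
The plural form *hejkamaf*: final sound = /f/, a non-sibilant consonant → -poz → *hejkamafpoz*.
Since the last vowel of the definite form *hejkamafpoz* is /o/ (a non-high vowel), it takes -weg, giving *hejkamafpozweg*.

hejkamafpozweg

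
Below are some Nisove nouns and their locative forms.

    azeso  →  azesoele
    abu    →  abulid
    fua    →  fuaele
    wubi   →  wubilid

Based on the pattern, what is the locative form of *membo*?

The alternation tracks the last vowel of the stem — -lid when the last vowel of the stem is a high vowel (*abu*, *wubi*); -ele when the last vowel of the stem is a non-high vowel (*azeso*, *fua*).
*membo*: last vowel = /o/, a non-high vowel → -ele → *memboele*.

memboele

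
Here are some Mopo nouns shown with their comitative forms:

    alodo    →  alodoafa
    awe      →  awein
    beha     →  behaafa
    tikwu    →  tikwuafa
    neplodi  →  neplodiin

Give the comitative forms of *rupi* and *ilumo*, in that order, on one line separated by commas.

Looking at the last vowel of each stem: -in when the last vowel of the stem is a front vowel (*awe*, *neplodi*); -afa when the last vowel of the stem is a back vowel (*alodo*, *beha*, *tikwu*).
Since the last vowel of *rupi* is /i/ (a front vowel), it takes -in, giving *rupiin*.
Since the last vowel of *ilumo* is /o/ (a back vowel), it takes -afa, giving *ilumoafa*.

rupiin, ilumoafa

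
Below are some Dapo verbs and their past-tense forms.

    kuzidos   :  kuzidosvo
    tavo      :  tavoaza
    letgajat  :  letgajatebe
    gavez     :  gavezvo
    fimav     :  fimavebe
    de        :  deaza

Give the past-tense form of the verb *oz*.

The pattern is sibilance of the final sound: -vo when the stem ends in a sibilant (*kuzidos*, *gavez*); -ebe when the stem ends in a non-sibilant consonant (*letgajat*, *fimav*); -aza when the stem ends in a vowel (*tavo*, *de*).
*oz* — final sound /z/ (a sibilant) → -vo → *ozvo*.

ozvo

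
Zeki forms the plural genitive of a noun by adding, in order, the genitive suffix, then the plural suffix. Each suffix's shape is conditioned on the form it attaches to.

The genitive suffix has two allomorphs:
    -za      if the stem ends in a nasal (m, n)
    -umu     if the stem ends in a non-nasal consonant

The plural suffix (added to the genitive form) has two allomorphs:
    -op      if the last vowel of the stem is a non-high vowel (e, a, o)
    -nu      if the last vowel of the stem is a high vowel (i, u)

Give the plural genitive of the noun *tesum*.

tesumzaop

The final consonant of *tesum* is /m/, which is a nasal, so the genitive suffix is -za, giving *tesumza*.
The genitive form *tesumza* — last vowel /a/ (a non-high vowel) → -op → *tesumzaop*.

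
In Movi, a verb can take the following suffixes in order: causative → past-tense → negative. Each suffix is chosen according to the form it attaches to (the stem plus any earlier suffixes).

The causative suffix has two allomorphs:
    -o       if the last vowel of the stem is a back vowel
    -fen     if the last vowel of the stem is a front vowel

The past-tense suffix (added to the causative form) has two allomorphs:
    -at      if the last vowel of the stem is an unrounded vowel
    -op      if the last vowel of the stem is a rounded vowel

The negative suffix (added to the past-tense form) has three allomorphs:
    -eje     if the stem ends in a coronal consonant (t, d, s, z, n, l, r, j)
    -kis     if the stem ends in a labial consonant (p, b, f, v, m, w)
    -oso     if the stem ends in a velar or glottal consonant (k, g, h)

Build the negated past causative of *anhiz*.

*anhiz*: last vowel = /i/, a front vowel → -fen → *anhizfen*.
The last vowel of the causative form *anhizfen* is /e/, which is an unrounded vowel, so the past-tense suffix is -at, giving *anhizfenat*.
Since the final consonant of the past-tense form *anhizfenat* is /t/ (coronal), it takes -eje, giving *anhizfenateje*.

anhizfenateje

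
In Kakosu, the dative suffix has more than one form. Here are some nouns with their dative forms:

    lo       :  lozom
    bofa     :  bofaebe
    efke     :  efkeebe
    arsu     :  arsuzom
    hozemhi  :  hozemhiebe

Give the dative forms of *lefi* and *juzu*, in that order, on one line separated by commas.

Looking at the last vowel of each stem: -zom when the last vowel of the stem is a rounded vowel (*lo*, *arsu*); -ebe when the last vowel of the stem is an unrounded vowel (*bofa*, *efke*, *hozemhi*).
*lefi*: last vowel = /i/, an unrounded vowel → -ebe → *lefiebe*.
*juzu* — last vowel /u/ (a rounded vowel) → -zom → *juzuzom*.

lefiebe, juzuzom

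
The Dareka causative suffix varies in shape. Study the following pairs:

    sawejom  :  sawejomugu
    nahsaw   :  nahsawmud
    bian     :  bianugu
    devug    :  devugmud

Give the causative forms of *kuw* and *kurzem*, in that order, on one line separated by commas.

kuwmud, kurzemugu

Looking at the final consonant of each stem: -ugu when the stem ends in a nasal (*sawejom*, *bian*); -mud when the stem ends in a non-nasal consonant (*nahsaw*, *devug*).
The final consonant of *kuw* is /w/, which is non-nasal, so the suffix is -mud, giving *kuwmud*.
The final consonant of *kurzem* is /m/, which is a nasal, so the suffix is -ugu, giving *kurzemugu*.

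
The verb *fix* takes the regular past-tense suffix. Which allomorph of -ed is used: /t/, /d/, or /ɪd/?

/t/

The stem *fix* ends in a voiceless consonant other than /t/.
The -ed suffix is realized as /ɪd/ after /t, d/; as /t/ after other voiceless consonants; and as /d/ after other voiced sounds.
So -ed on *fix* is pronounced /t/.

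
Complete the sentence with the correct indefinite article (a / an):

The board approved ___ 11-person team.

The indefinite article is chosen by the initial *sound* of the following word, not its spelling.
The number *11* is spoken "eleven", beginning with /ɪˈlɛvən/ — a vowel sound.
So the article is *an*: The board approved an 11-person team.

an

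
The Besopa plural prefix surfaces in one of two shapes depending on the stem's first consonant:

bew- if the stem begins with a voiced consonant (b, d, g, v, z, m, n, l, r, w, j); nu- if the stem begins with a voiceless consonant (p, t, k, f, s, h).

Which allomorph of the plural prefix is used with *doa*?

bew-

Since the first consonant of *doa* is /d/ (voiced), it takes bew-.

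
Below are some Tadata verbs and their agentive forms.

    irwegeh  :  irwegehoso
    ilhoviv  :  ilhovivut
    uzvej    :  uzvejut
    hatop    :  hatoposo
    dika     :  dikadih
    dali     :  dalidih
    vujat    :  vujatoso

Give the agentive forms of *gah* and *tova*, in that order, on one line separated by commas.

gahoso, tovadih

The alternation tracks the final sound of the stem — -oso when the stem ends in a voiceless consonant (*irwegeh*, *hatop*, *vujat*); -ut when the stem ends in a voiced consonant (*ilhoviv*, *uzvej*); -dih when the stem ends in a vowel (*dika*, *dali*).
The final sound of *gah* is /h/, which is a voiceless consonant, so the suffix is -oso, giving *gahoso*.
Since the final sound of *tova* is /a/ (a vowel), it takes -dih, giving *tovadih*.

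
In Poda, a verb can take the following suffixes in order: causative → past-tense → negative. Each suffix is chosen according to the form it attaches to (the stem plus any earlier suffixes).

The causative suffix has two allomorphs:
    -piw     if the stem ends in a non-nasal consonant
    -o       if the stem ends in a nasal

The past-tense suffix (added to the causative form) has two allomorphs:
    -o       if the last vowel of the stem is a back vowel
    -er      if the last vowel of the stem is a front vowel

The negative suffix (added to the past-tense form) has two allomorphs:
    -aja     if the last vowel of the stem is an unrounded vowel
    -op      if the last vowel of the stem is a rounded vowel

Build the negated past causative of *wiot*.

wiotpiweraja

*wiot* — final consonant /t/ (non-nasal) → -piw → *wiotpiw*.
The causative form *wiotpiw*: last vowel = /i/, a front vowel → -er → *wiotpiwer*.
The past-tense form *wiotpiwer*: last vowel = /e/, an unrounded vowel → -aja → *wiotpiweraja*.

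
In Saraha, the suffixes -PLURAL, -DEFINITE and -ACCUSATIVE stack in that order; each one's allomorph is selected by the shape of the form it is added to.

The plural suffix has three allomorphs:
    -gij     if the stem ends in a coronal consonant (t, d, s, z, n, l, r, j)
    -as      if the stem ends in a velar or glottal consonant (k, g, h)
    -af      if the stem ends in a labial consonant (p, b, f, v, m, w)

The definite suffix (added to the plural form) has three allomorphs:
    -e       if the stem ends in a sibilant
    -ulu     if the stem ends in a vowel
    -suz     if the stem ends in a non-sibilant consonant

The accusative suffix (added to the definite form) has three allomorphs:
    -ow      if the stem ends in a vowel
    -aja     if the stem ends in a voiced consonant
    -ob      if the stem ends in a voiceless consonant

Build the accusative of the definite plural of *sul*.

Since the final consonant of *sul* is /l/ (coronal), it takes -gij, giving *sulgij*.
The final sound of the plural form *sulgij* is /j/, which is a non-sibilant consonant, so the definite suffix is -suz, giving *sulgijsuz*.
The definite form *sulgijsuz*: final sound = /z/, a voiced consonant → -aja → *sulgijsuzaja*.

sulgijsuzaja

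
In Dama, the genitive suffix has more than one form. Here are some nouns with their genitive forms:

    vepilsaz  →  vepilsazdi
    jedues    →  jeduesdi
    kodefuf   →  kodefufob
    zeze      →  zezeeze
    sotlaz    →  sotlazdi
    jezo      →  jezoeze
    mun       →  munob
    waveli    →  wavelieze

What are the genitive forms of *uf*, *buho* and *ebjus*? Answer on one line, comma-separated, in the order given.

The pattern is sibilance of the final sound: -di when the stem ends in a sibilant (*vepilsaz*, *jedues*, *sotlaz*); -ob when the stem ends in a non-sibilant consonant (*kodefuf*, *mun*); -eze when the stem ends in a vowel (*zeze*, *jezo*, *waveli*).
Since the final sound of *uf* is /f/ (a non-sibilant consonant), it takes -ob, giving *ufob*.
*buho*: final sound = /o/, a vowel → -eze → *buhoeze*.
The final sound of *ebjus* is /s/, which is a sibilant, so the suffix is -di, giving *ebjusdi*.

ufob, buhoeze, ebjusdi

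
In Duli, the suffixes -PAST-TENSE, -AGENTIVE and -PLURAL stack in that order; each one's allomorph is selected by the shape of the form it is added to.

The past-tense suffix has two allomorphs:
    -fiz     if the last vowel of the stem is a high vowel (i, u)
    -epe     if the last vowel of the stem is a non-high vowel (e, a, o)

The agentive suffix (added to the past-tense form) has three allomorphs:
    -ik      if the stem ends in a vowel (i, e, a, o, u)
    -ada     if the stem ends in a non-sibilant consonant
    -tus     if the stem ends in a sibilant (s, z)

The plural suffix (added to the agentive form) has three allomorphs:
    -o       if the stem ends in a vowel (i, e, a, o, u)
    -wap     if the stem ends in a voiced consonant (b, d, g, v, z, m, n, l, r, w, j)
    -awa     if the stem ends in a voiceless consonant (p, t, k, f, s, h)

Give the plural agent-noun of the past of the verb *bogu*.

bogufiztusawa

The last vowel of *bogu* is /u/, which is a high vowel, so the past-tense suffix is -fiz, giving *bogufiz*.
Since the final sound of the past-tense form *bogufiz* is /z/ (a sibilant), it takes -tus, giving *bogufiztus*.
The agentive form *bogufiztus* — final sound /s/ (a voiceless consonant) → -awa → *bogufiztusawa*.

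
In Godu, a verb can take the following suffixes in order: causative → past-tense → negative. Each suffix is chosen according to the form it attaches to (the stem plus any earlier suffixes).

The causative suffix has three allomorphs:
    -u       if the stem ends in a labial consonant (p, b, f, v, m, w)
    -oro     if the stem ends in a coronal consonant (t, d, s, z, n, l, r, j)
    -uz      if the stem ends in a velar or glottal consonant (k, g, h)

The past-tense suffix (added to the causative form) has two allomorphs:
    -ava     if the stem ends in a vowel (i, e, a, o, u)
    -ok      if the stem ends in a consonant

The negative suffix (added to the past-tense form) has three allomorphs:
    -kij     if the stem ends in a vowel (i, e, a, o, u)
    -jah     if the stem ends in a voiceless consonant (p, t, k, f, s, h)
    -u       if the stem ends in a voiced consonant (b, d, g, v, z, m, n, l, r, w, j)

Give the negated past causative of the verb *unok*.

*unok* — final consonant /k/ (velar/glottal) → -uz → *unokuz*.
The causative form *unokuz* — final sound /z/ (a consonant) → -ok → *unokuzok*.
The past-tense form *unokuzok*: final sound = /k/, a voiceless consonant → -jah → *unokuzokjah*.

unokuzokjah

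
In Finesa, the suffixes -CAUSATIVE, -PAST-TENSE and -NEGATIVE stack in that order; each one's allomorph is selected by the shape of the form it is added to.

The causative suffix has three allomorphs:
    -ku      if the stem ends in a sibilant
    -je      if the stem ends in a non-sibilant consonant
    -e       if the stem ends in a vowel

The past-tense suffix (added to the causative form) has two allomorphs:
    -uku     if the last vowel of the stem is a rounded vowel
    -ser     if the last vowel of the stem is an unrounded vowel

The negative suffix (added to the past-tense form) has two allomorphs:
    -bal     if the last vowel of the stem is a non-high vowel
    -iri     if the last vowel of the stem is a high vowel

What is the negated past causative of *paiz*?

Since the final sound of *paiz* is /z/ (a sibilant), it takes -ku, giving *paizku*.
Since the last vowel of the causative form *paizku* is /u/ (a rounded vowel), it takes -uku, giving *paizkuuku*.
The past-tense form *paizkuuku* — last vowel /u/ (a high vowel) → -iri → *paizkuukuiri*.

paizkuukuiri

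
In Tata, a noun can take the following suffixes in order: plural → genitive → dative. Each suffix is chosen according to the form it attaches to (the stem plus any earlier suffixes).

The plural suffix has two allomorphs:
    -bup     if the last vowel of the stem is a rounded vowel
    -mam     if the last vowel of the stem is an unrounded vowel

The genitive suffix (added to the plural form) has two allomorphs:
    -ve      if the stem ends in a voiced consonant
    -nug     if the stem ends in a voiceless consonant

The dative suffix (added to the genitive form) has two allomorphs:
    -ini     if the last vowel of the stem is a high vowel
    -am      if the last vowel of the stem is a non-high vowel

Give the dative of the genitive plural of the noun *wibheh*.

Since the last vowel of *wibheh* is /e/ (an unrounded vowel), it takes -mam, giving *wibhehmam*.
The final consonant of the plural form *wibhehmam* is /m/, which is voiced, so the genitive suffix is -ve, giving *wibhehmamve*.
Since the last vowel of the genitive form *wibhehmamve* is /e/ (a non-high vowel), it takes -am, giving *wibhehmamveam*.

wibhehmamveam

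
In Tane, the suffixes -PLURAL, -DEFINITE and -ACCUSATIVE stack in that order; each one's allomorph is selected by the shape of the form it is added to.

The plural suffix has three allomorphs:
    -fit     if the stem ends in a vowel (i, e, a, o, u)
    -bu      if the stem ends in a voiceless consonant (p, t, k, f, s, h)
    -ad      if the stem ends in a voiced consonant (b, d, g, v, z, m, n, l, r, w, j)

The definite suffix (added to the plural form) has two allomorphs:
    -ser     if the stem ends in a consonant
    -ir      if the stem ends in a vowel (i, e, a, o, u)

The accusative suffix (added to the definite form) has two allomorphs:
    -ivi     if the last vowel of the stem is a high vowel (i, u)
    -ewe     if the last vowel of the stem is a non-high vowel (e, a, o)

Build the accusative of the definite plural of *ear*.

earadserewe

Since the final sound of *ear* is /r/ (a voiced consonant), it takes -ad, giving *earad*.
The plural form *earad*: final sound = /d/, a consonant → -ser → *earadser*.
The definite form *earadser*: last vowel = /e/, a non-high vowel → -ewe → *earadserewe*.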